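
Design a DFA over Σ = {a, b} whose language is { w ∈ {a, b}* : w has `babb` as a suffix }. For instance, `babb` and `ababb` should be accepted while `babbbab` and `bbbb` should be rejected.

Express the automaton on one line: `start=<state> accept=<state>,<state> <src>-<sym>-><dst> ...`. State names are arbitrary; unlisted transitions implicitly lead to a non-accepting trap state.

start=S0 accept=S4 S0-a->S0 S0-b->S1 S1-a->S2 S1-b->S1 S2-a->S0 S2-b->S3 S3-a->S2 S3-b->S4 S4-a->S2 S4-b->S1

Let each state record the length of the longest suffix of the input read so far that is also a prefix of `babb`. S1 means the last symbol is `b`; S2 means the last 2 symbols are `ba`; S3 means the last 3 symbols are `bab`; S4 means the last 4 symbols are `babb`. Accept only at S4, where the string currently ends in `babb`.
5 states suffice.
        a   b  
>  S0   S0  S1 
   S1   S2  S1 
   S2   S0  S3 
   S3   S2  S4 
 * S4   S2  S1 
(> = start, * = accepting)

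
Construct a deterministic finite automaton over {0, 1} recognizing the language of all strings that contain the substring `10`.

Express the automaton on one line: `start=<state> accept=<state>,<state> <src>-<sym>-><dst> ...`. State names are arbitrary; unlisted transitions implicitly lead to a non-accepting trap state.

States S0..S1 record the length of the longest prefix of `10` that matches the current input suffix. Reaching S2 means `10` has been seen, and we stay there forever. Accept from S2.
With 3 states:
        0   1  
>  S0   S0  S1 
   S1   S2  S1 
 * S2   S2  S2 
(> = start, * = accepting)

start=S0 accept=S2 S0-0->S0 S0-1->S1 S1-0->S2 S1-1->S1 S2-0->S2 S2-1->S2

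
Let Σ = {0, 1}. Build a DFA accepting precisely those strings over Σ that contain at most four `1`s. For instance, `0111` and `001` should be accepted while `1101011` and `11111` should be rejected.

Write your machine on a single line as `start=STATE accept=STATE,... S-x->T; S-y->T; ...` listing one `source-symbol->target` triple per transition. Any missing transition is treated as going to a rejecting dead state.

Count `1`s, saturating at 5: states S0 through S4 mean 0 through 4 `1`s seen; S5 means more than 4. Each `1` increments (capped at S5); other symbols loop. Accept from {S0, S1, S2, S3, S4}.
A 6-state machine:
        0   1  
>* S0   S0  S1 
 * S1   S1  S2 
 * S2   S2  S3 
 * S3   S3  S4 
 * S4   S4  S5 
   S5   S5  S5 
(> = start, * = accepting)

start=S0; accept=S0,S1,S2,S3,S4; S0-0->S0; S0-1->S1; S1-0->S1; S1-1->S2; S2-0->S2; S2-1->S3; S3-0->S3; S3-1->S4; S4-0->S4; S4-1->S5; S5-0->S5; S5-1->S5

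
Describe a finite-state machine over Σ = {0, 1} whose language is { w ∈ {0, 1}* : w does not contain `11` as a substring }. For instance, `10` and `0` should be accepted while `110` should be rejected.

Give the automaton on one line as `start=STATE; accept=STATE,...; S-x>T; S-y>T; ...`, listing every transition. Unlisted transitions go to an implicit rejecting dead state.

start=S0; accept=S0,S1; S0-0>S0; S0-1>S1; S1-0>S0; S1-1>S2; S2-0>S2; S2-1>S2

This is the complement of 'contains `11`'. Use the same substring-matching states — S0 through S2 holding how much of `11` has just been matched — but flip the accepting set: everything except the trap S2 accepts.
A 3-state machine:
        0   1  
>* S0   S0  S1 
 * S1   S0  S2 
   S2   S2  S2 
(> = start, * = accepting)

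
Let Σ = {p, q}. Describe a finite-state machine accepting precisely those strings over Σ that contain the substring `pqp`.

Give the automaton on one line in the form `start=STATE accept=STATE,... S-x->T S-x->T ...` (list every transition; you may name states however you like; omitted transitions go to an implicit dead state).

Track how much of `pqp` has been matched so far: state A is no progress, D is the absorbing accept state reached once `pqp` has occurred. Intermediate states record partial matches; on a mismatch, fall back to the longest reusable overlap.
       p  q 
>  A   B  A 
   B   B  C 
   C   D  A 
 * D   D  D 
(> = start, * = accepting)

start=A accept=D A-p->B A-q->A B-p->B B-q->C C-p->D C-q->A D-p->D D-q->D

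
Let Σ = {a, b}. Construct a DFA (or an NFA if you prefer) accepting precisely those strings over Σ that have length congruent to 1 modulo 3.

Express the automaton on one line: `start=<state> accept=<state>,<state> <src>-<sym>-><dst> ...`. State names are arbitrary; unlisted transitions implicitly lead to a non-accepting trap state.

Count input length modulo 3: every symbol advances one step around the cycle q0 → q1 → q2 → q0. Accept at q1.
A 3-state machine:
        a   b  
>  q0   q1  q1 
 * q1   q2  q2 
   q2   q0  q0 
(> = start, * = accepting)

start=q0 accept=q1 q0-a->q1 q0-b->q1 q1-a->q2 q1-b->q2 q2-a->q0 q2-b->q0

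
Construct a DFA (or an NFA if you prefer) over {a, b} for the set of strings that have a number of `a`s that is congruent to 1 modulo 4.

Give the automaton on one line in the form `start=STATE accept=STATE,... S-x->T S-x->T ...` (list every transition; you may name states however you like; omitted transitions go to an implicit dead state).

Keep the running count of `a`s modulo 4: each `a` advances along the cycle q0 → q1 → q2 → q3 → q0 while other symbols loop. Accept at q1.
With 4 states:
        a   b  
>  q0   q1  q0 
 * q1   q2  q1 
   q2   q3  q2 
   q3   q0  q3 
(> = start, * = accepting)

start=q0 accept=q1 q0-a->q1 q0-b->q0 q1-a->q2 q1-b->q1 q2-a->q3 q2-b->q2 q3-a->q0 q3-b->q3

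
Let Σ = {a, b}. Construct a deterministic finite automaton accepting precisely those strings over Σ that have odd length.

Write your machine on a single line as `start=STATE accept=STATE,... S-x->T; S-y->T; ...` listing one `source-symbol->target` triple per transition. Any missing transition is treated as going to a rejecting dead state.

start=s0; accept=s1; s0-a->s1; s0-b->s1; s1-a->s0; s1-b->s0

Only the length mod 2 matters, so use a 2-cycle: from any state, every input symbol moves to the next state, wrapping s1 back to s0. Mark s1 accepting.
With 2 states:
        a   b  
>  s0   s1  s1 
 * s1   s0  s0 
(> = start, * = accepting)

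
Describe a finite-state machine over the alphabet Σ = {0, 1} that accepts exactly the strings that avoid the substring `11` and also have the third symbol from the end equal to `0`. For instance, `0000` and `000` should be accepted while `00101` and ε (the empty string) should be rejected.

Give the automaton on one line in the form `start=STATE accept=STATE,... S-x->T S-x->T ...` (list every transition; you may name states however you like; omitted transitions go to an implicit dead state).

start=S0 accept=S7,S8,S9 S0-0->S1 S0-1->S2 S1-0->S3 S1-1->S4 S2-0->S5 S2-1->S6 S3-0->S7 S3-1->S8 S4-0->S9 S4-1->S10 S5-0->S11 S5-1->S12 S6-0->S13 S6-1->S14 S7-0->S7 S7-1->S8 S8-0->S9 S8-1->S10 S9-0->S11 S9-1->S12 S10-0->S13 S10-1->S14 S11-0->S7 S11-1->S8 S12-0->S9 S12-1->S10 S13-0->S15 S13-1->S16 S14-0->S13 S14-1->S14 S15-0->S17 S15-1->S18 S16-0->S19 S16-1->S10 S17-0->S17 S17-1->S18 S18-0->S19 S18-1->S10 S19-0->S15 S19-1->S16

Handle the two conditions separately and then intersect. One (3 states) tracks partial matches of the forbidden pattern `11`; the other (15 states) tracks the last 3 symbols read. Each combined state is a pair, one component from each; accept when both components accept.
A 20-state machine:
          0    1  
>  S0     S1   S2 
   S1     S3   S4 
   S2     S5   S6 
   S3     S7   S8 
   S4     S9  S10 
   S5    S11  S12 
   S6    S13  S14 
 * S7     S7   S8 
 * S8     S9  S10 
 * S9    S11  S12 
   S10   S13  S14 
   S11    S7   S8 
   S12    S9  S10 
   S13   S15  S16 
   S14   S13  S14 
   S15   S17  S18 
   S16   S19  S10 
   S17   S17  S18 
   S18   S19  S10 
   S19   S15  S16 
(> = start, * = accepting)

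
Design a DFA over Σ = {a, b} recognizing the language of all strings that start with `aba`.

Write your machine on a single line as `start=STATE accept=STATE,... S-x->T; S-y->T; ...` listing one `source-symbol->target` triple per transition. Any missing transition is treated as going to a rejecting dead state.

Check the first 3 symbols one by one: q0 through q2 record how many have matched `aba` so far; any wrong symbol goes to the dead state q4. After all 3 match we enter the accepting sink q3.
With 5 states:
        a   b  
>  q0   q1  q4 
   q1   q4  q2 
   q2   q3  q4 
 * q3   q3  q3 
   q4   q4  q4 
(> = start, * = accepting)

start=q0; accept=q3; q0-a->q1; q0-b->q4; q1-a->q4; q1-b->q2; q2-a->q3; q2-b->q4; q3-a->q3; q3-b->q3; q4-a->q4; q4-b->q4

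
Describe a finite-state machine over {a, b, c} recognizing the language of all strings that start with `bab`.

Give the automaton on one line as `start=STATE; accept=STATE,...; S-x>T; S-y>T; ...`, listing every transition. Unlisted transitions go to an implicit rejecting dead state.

Check the first 3 symbols one by one: q0 through q2 record how many have matched `bab` so far; any wrong symbol goes to the dead state q4. After all 3 match we enter the accepting sink q3.
With 5 states:
        a   b   c  
>  q0   q4  q1  q4 
   q1   q2  q4  q4 
   q2   q4  q3  q4 
 * q3   q3  q3  q3 
   q4   q4  q4  q4 
(> = start, * = accepting)

start=q0; accept=q3; q0-a>q4; q0-b>q1; q0-c>q4; q1-a>q2; q1-b>q4; q1-c>q4; q2-a>q4; q2-b>q3; q2-c>q4; q3-a>q3; q3-b>q3; q3-c>q3; q4-a>q4; q4-b>q4; q4-c>q4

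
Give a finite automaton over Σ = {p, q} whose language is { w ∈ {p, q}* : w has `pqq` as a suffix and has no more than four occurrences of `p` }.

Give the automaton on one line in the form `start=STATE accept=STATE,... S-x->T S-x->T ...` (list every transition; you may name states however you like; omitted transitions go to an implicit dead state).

Build one automaton per condition and run them in lockstep. One (4 states) tracks how much of the suffix `pqq` has currently been matched; the other (6 states) tracks the count of `p`s, saturating at 5. Each combined state is a pair, one component from each; accept when both components accept.
       p  q 
>  A   B  A 
   B   C  D 
   C   E  F 
   D   C  G 
   E   H  I 
   F   E  J 
 * G   C  K 
   H   L  M 
   I   H  N 
 * J   E  O 
   K   C  K 
   L   L  P 
   M   L  Q 
 * N   H  R 
   O   E  O 
   P   L  S 
 * Q   L  T 
   R   H  R 
   S   L  U 
   T   L  T 
   U   L  U 
(> = start, * = accepting)

start=A accept=G,J,N,Q A-p->B A-q->A B-p->C B-q->D C-p->E C-q->F D-p->C D-q->G E-p->H E-q->I F-p->E F-q->J G-p->C G-q->K H-p->L H-q->M I-p->H I-q->N J-p->E J-q->O K-p->C K-q->K L-p->L L-q->P M-p->L M-q->Q N-p->H N-q->R O-p->E O-q->O P-p->L P-q->S Q-p->L Q-q->T R-p->H R-q->R S-p->L S-q->U T-p->L T-q->T U-p->L U-q->U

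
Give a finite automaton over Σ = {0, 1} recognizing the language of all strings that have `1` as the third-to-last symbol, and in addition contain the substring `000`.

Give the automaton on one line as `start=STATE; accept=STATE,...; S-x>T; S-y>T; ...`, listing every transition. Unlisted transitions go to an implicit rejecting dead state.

start=q0; accept=q7,q8,q9,q10; q0-0>q1; q0-1>q0; q1-0>q2; q1-1>q0; q2-0>q3; q2-1>q0; q3-0>q3; q3-1>q4; q4-0>q5; q4-1>q6; q5-0>q7; q5-1>q8; q6-0>q9; q6-1>q10; q7-0>q3; q7-1>q4; q8-0>q5; q8-1>q6; q9-0>q7; q9-1>q8; q10-0>q9; q10-1>q10

Run two small machines in parallel and take their product. The first has 15 states tracking the last 3 symbols read; the second has 4 states tracking whether and how much of `000` has been seen. A product state is a pair (one from each), accepting exactly when both do. Minimizing collapses redundant product states.
11 states suffice.
          0    1  
>  q0     q1   q0 
   q1     q2   q0 
   q2     q3   q0 
   q3     q3   q4 
   q4     q5   q6 
   q5     q7   q8 
   q6     q9  q10 
 * q7     q3   q4 
 * q8     q5   q6 
 * q9     q7   q8 
 * q10    q9  q10 
(> = start, * = accepting)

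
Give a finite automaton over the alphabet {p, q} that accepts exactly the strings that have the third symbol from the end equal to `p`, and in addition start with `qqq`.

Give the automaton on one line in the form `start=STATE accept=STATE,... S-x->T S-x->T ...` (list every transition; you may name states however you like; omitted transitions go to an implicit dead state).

Run two small machines in parallel and take their product. The first has 15 states tracking the last 3 symbols read; the second has 5 states tracking whether the input so far still matches the prefix `qqq`. A product state is a pair (one from each), accepting exactly when both do.
With 23 states:
       p  q 
>  A   B  C 
   B   D  E 
   C   F  G 
   D   H  I 
   E   J  K 
   F   L  M 
   G   N  O 
   H   H  I 
   I   J  K 
   J   L  M 
   K   N  P 
   L   H  I 
   M   J  K 
   N   L  M 
   O   Q  O 
   P   N  P 
   Q   R  S 
   R   T  U 
   S   V  W 
 * T   T  U 
 * U   V  W 
 * V   R  S 
 * W   Q  O 
(> = start, * = accepting)

start=A accept=T,U,V,W A-p->B A-q->C B-p->D B-q->E C-p->F C-q->G D-p->H D-q->I E-p->J E-q->K F-p->L F-q->M G-p->N G-q->O H-p->H H-q->I I-p->J I-q->K J-p->L J-q->M K-p->N K-q->P L-p->H L-q->I M-p->J M-q->K N-p->L N-q->M O-p->Q O-q->O P-p->N P-q->P Q-p->R Q-q->S R-p->T R-q->U S-p->V S-q->W T-p->T T-q->U U-p->V U-q->W V-p->R V-q->S W-p->Q W-q->O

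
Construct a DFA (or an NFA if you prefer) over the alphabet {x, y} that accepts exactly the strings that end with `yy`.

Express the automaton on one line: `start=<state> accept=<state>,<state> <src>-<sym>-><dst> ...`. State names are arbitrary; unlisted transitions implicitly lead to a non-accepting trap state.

Remember how much of `yy` the current input suffix matches. State S0 means no match yet; S1 means the last symbol is `y`; S2 means the last 2 symbols are `yy`. Only S2 accepts. On a mismatch, fall back to the longest proper suffix that is still a prefix of `yy`.
3 states suffice.
        x   y  
>  S0   S0  S1 
   S1   S0  S2 
 * S2   S0  S2 
(> = start, * = accepting)

start=S0 accept=S2 S0-x->S0 S0-y->S1 S1-x->S0 S1-y->S2 S2-x->S0 S2-y->S2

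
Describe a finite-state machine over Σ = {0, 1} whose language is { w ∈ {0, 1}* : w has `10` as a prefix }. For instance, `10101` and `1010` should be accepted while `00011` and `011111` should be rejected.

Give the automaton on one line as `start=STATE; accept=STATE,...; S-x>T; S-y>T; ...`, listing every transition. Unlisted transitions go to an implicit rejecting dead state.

start=q0; accept=q2; q0-0>q3; q0-1>q1; q1-0>q2; q1-1>q3; q2-0>q2; q2-1>q2; q3-0>q3; q3-1>q3

Walk along `10` while the input agrees: from q0 take `1` to q1, and so on. Any deviation drops to the rejecting sink q3. Once q2 is reached the prefix is confirmed and every continuation is accepted.
        0   1  
>  q0   q3  q1 
   q1   q2  q3 
 * q2   q2  q2 
   q3   q3  q3 
(> = start, * = accepting)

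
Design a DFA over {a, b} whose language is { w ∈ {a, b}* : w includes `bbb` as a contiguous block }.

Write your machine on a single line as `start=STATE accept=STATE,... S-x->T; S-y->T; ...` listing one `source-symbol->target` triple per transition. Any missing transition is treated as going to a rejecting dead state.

Track how much of `bbb` has been matched so far: state q0 is no progress, q3 is the absorbing accept state reached once `bbb` has occurred. Intermediate states record partial matches; on a mismatch, fall back to the longest reusable overlap.
With 4 states:
        a   b  
>  q0   q0  q1 
   q1   q0  q2 
   q2   q0  q3 
 * q3   q3  q3 
(> = start, * = accepting)

start=q0; accept=q3; q0-a->q0; q0-b->q1; q1-a->q0; q1-b->q2; q2-a->q0; q2-b->q3; q3-a->q3; q3-b->q3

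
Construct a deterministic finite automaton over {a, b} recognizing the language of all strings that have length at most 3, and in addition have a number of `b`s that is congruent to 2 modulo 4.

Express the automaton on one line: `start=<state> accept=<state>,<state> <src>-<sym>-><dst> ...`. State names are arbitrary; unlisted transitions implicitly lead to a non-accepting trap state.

start=S0 accept=S5,S6 S0-a->S1 S0-b->S2 S1-a->S3 S1-b->S4 S2-a->S4 S2-b->S5 S3-a->S3 S3-b->S3 S4-a->S3 S4-b->S6 S5-a->S6 S5-b->S3 S6-a->S3 S6-b->S3

Build one automaton per condition and run them in lockstep. The first has 5 states tracking the input length, saturating at 4; the second has 4 states tracking the count of `b`s modulo 4. A product state is a pair (one from each), accepting exactly when both do. After merging equivalent states the machine shrinks.
A 7-state machine:
        a   b  
>  S0   S1  S2 
   S1   S3  S4 
   S2   S4  S5 
   S3   S3  S3 
   S4   S3  S6 
 * S5   S6  S3 
 * S6   S3  S3 
(> = start, * = accepting)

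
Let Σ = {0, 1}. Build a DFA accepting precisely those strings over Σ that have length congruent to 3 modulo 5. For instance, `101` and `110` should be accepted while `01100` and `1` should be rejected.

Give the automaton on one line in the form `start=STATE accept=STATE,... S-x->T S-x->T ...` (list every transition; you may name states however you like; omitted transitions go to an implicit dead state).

start=A accept=D A-0->B A-1->B B-0->C B-1->C C-0->D C-1->D D-0->E D-1->E E-0->A E-1->A

Count input length modulo 5: every symbol advances one step around the cycle A → B → C → D → E → A. Accept at D.
5 states suffice.
       0  1 
>  A   B  B 
   B   C  C 
   C   D  D 
 * D   E  E 
   E   A  A 
(> = start, * = accepting)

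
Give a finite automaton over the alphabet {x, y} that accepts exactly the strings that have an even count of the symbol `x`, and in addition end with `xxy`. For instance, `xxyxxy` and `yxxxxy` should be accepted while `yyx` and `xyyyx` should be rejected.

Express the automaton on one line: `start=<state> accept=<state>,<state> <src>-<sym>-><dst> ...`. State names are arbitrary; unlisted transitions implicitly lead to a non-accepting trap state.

start=s0 accept=s4 s0-x->s1 s0-y->s0 s1-x->s2 s1-y->s3 s2-x->s1 s2-y->s4 s3-x->s0 s3-y->s3 s4-x->s1 s4-y->s0

Handle the two conditions separately and then intersect. One (2 states) tracks the count of `x`s modulo 2; the other (4 states) tracks how much of the suffix `xxy` has currently been matched. Each combined state is a pair, one component from each; accept when both components accept. Equivalent product states are then merged.
With 5 states:
        x   y  
>  s0   s1  s0 
   s1   s2  s3 
   s2   s1  s4 
   s3   s0  s3 
 * s4   s1  s0 
(> = start, * = accepting)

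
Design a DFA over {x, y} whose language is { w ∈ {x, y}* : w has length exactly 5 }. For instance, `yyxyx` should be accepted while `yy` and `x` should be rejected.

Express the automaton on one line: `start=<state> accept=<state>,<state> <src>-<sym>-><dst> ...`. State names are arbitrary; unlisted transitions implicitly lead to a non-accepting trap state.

Count input length up to 6: every symbol moves from A toward G, which means 'more than 5' and absorbs. Accept from {F}.
With 7 states:
       x  y 
>  A   B  B 
   B   C  C 
   C   D  D 
   D   E  E 
   E   F  F 
 * F   G  G 
   G   G  G 
(> = start, * = accepting)

start=A accept=F A-x->B A-y->B B-x->C B-y->C C-x->D C-y->D D-x->E D-y->E E-x->F E-y->F F-x->G F-y->G G-x->G G-y->G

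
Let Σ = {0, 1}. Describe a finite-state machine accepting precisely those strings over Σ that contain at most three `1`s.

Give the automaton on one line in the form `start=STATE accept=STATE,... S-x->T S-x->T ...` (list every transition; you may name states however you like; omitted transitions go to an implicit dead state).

start=A accept=A,B,C,D A-0->A A-1->B B-0->B B-1->C C-0->C C-1->D D-0->D D-1->E E-0->E E-1->E

Count `1`s, saturating at 4: states A through D mean 0 through 3 `1`s seen; E means more than 3. Each `1` increments (capped at E); other symbols loop. Accept from {A, B, C, D}.
5 states suffice.
       0  1 
>* A   A  B 
 * B   B  C 
 * C   C  D 
 * D   D  E 
   E   E  E 
(> = start, * = accepting)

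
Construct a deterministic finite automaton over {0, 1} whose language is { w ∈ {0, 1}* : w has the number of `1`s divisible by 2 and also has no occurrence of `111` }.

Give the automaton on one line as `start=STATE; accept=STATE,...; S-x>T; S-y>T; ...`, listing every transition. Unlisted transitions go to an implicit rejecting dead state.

start=A; accept=A,D,E; A-0>A; A-1>B; B-0>C; B-1>D; C-0>C; C-1>E; D-0>A; D-1>F; E-0>A; E-1>G; F-0>F; F-1>F; G-0>C; G-1>F

Run two small machines in parallel and take their product. One (2 states) tracks the count of `1`s modulo 2; the other (4 states) tracks partial matches of the forbidden pattern `111`. Each combined state is a pair, one component from each; accept when both components accept. After merging equivalent states the machine shrinks.
       0  1 
>* A   A  B 
   B   C  D 
   C   C  E 
 * D   A  F 
 * E   A  G 
   F   F  F 
   G   C  F 
(> = start, * = accepting)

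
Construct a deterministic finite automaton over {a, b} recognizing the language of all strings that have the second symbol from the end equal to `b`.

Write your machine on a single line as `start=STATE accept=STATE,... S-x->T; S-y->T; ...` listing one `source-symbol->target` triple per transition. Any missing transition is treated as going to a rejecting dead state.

Because acceptance depends on a position counted from the end, the machine has to buffer the most recent 2 symbols. Make each state the string of the last up-to-2 symbols read; on input `x` shift the window left and append `x`. Accept when the buffered window has length 2 and begins with `b`.
With 7 states:
        a   b  
>  S0   S1  S2 
   S1   S3  S4 
   S2   S5  S6 
   S3   S3  S4 
   S4   S5  S6 
 * S5   S3  S4 
 * S6   S5  S6 
(> = start, * = accepting)

start=S0; accept=S5,S6; S0-a->S1; S0-b->S2; S1-a->S3; S1-b->S4; S2-a->S5; S2-b->S6; S3-a->S3; S3-b->S4; S4-a->S5; S4-b->S6; S5-a->S3; S5-b->S4; S6-a->S5; S6-b->S6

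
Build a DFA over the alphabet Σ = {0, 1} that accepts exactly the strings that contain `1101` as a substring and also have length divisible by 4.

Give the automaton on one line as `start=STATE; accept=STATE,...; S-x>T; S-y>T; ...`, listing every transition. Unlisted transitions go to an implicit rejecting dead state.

start=A; accept=N; A-0>B; A-1>C; B-0>D; B-1>E; C-0>D; C-1>F; D-0>G; D-1>H; E-0>G; E-1>I; F-0>J; F-1>I; G-0>A; G-1>K; H-0>A; H-1>L; I-0>M; I-1>L; J-0>A; J-1>N; K-0>B; K-1>O; L-0>P; L-1>O; M-0>B; M-1>Q; N-0>Q; N-1>Q; O-0>R; O-1>F; P-0>D; P-1>S; Q-0>S; Q-1>S; R-0>G; R-1>T; S-0>T; S-1>T; T-0>N; T-1>N

Handle the two conditions separately and then intersect. The first has 5 states tracking whether and how much of `1101` has been seen; the second has 4 states tracking the input length modulo 4. A product state is a pair (one from each), accepting exactly when both do.
A 20-state machine:
       0  1 
>  A   B  C 
   B   D  E 
   C   D  F 
   D   G  H 
   E   G  I 
   F   J  I 
   G   A  K 
   H   A  L 
   I   M  L 
   J   A  N 
   K   B  O 
   L   P  O 
   M   B  Q 
 * N   Q  Q 
   O   R  F 
   P   D  S 
   Q   S  S 
   R   G  T 
   S   T  T 
   T   N  N 
(> = start, * = accepting)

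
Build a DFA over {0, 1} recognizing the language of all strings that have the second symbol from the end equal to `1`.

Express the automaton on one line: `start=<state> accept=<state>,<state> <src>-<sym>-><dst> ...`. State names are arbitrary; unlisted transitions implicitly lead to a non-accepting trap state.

A DFA must remember the last 2 symbols (since which symbol is second-to-last isn't known until the input ends). Use one state per possible window of the last ≤2 symbols; accept from those whose window starts with `1`.
With 7 states:
        0   1  
>  s0   s1  s2 
   s1   s3  s4 
   s2   s5  s6 
   s3   s3  s4 
   s4   s5  s6 
 * s5   s3  s4 
 * s6   s5  s6 
(> = start, * = accepting)

start=s0 accept=s5,s6 s0-0->s1 s0-1->s2 s1-0->s3 s1-1->s4 s2-0->s5 s2-1->s6 s3-0->s3 s3-1->s4 s4-0->s5 s4-1->s6 s5-0->s3 s5-1->s4 s6-0->s5 s6-1->s6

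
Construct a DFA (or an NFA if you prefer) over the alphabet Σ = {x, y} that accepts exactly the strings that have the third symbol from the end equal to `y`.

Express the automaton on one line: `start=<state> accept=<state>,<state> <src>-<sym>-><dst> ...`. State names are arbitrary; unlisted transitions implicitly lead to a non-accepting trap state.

start=q0 accept=q11,q12,q13,q14 q0-x->q1 q0-y->q2 q1-x->q3 q1-y->q4 q2-x->q5 q2-y->q6 q3-x->q7 q3-y->q8 q4-x->q9 q4-y->q10 q5-x->q11 q5-y->q12 q6-x->q13 q6-y->q14 q7-x->q7 q7-y->q8 q8-x->q9 q8-y->q10 q9-x->q11 q9-y->q12 q10-x->q13 q10-y->q14 q11-x->q7 q11-y->q8 q12-x->q9 q12-y->q10 q13-x->q11 q13-y->q12 q14-x->q13 q14-y->q14

Because acceptance depends on a position counted from the end, the machine has to buffer the most recent 3 symbols. Make each state the string of the last up-to-3 symbols read; on input `x` shift the window left and append `x`. Accept when the buffered window has length 3 and begins with `y`.
          x    y  
>  q0     q1   q2 
   q1     q3   q4 
   q2     q5   q6 
   q3     q7   q8 
   q4     q9  q10 
   q5    q11  q12 
   q6    q13  q14 
   q7     q7   q8 
   q8     q9  q10 
   q9    q11  q12 
   q10   q13  q14 
 * q11    q7   q8 
 * q12    q9  q10 
 * q13   q11  q12 
 * q14   q13  q14 
(> = start, * = accepting)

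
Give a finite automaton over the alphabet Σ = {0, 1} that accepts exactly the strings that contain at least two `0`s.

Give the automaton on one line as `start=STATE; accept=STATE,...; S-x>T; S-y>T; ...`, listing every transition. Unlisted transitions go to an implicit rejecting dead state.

start=q0; accept=q2,q3; q0-0>q1; q0-1>q0; q1-0>q2; q1-1>q1; q2-0>q3; q2-1>q2; q3-0>q3; q3-1>q3

Count `0`s, saturating at 3: states q0 through q2 mean 0 through 2 `0`s seen; q3 means more than 2. Each `0` increments (capped at q3); other symbols loop. Accept from {q2, q3}.
4 states suffice.
        0   1  
>  q0   q1  q0 
   q1   q2  q1 
 * q2   q3  q2 
 * q3   q3  q3 
(> = start, * = accepting)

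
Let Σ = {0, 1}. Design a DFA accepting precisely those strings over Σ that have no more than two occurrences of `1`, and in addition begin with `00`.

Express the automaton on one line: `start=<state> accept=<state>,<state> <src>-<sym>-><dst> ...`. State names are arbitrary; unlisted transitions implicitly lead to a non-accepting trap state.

start=A accept=D,E,F A-0->B A-1->C B-0->D B-1->C C-0->C C-1->C D-0->D D-1->E E-0->E E-1->F F-0->F F-1->C

Handle the two conditions separately and then intersect. One (4 states) tracks the count of `1`s, saturating at 3; the other (4 states) tracks whether the input so far still matches the prefix `00`. Each combined state is a pair, one component from each; accept when both components accept. Minimizing collapses redundant product states.
6 states suffice.
       0  1 
>  A   B  C 
   B   D  C 
   C   C  C 
 * D   D  E 
 * E   E  F 
 * F   F  C 
(> = start, * = accepting)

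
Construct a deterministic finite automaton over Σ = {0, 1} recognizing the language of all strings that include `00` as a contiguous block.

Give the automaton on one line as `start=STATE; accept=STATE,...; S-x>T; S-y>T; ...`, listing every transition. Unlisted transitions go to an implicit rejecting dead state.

start=A; accept=C; A-0>B; A-1>A; B-0>C; B-1>A; C-0>C; C-1>C

States A..B record the length of the longest prefix of `00` that matches the current input suffix. Reaching C means `00` has been seen, and we stay there forever. Accept from C.
3 states suffice.
       0  1 
>  A   B  A 
   B   C  A 
 * C   C  C 
(> = start, * = accepting)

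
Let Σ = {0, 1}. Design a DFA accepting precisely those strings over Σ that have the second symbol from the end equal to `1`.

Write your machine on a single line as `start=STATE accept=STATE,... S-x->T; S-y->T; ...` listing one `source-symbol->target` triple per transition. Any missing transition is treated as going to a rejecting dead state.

start=q0; accept=q5,q6; q0-0->q1; q0-1->q2; q1-0->q3; q1-1->q4; q2-0->q5; q2-1->q6; q3-0->q3; q3-1->q4; q4-0->q5; q4-1->q6; q5-0->q3; q5-1->q4; q6-0->q5; q6-1->q6

Because acceptance depends on a position counted from the end, the machine has to buffer the most recent 2 symbols. Make each state the string of the last up-to-2 symbols read; on input `x` shift the window left and append `x`. Accept when the buffered window has length 2 and begins with `1`.
A 7-state machine:
        0   1  
>  q0   q1  q2 
   q1   q3  q4 
   q2   q5  q6 
   q3   q3  q4 
   q4   q5  q6 
 * q5   q3  q4 
 * q6   q5  q6 
(> = start, * = accepting)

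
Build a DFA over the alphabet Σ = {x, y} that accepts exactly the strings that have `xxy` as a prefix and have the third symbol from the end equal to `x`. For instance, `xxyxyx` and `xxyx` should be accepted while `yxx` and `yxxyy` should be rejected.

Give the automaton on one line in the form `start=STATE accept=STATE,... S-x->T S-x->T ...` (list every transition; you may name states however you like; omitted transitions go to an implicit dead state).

Handle the two conditions separately and then intersect. The first has 5 states tracking whether the input so far still matches the prefix `xxy`; the second has 15 states tracking the last 3 symbols read. A product state is a pair (one from each), accepting exactly when both do.
          x    y  
>  s0     s1   s2 
   s1     s3   s4 
   s2     s5   s6 
   s3     s7   s8 
   s4     s9  s10 
   s5    s11  s12 
   s6    s13  s14 
   s7     s7  s15 
 * s8    s16  s17 
   s9    s11  s12 
   s10   s13  s14 
   s11    s7  s15 
   s12    s9  s10 
   s13   s11  s12 
   s14   s13  s14 
   s15    s9  s10 
 * s16   s18  s19 
 * s17   s20  s21 
   s18   s22   s8 
   s19   s16  s17 
   s20   s18  s19 
   s21   s20  s21 
 * s22   s22   s8 
(> = start, * = accepting)

start=s0 accept=s8,s16,s17,s22 s0-x->s1 s0-y->s2 s1-x->s3 s1-y->s4 s2-x->s5 s2-y->s6 s3-x->s7 s3-y->s8 s4-x->s9 s4-y->s10 s5-x->s11 s5-y->s12 s6-x->s13 s6-y->s14 s7-x->s7 s7-y->s15 s8-x->s16 s8-y->s17 s9-x->s11 s9-y->s12 s10-x->s13 s10-y->s14 s11-x->s7 s11-y->s15 s12-x->s9 s12-y->s10 s13-x->s11 s13-y->s12 s14-x->s13 s14-y->s14 s15-x->s9 s15-y->s10 s16-x->s18 s16-y->s19 s17-x->s20 s17-y->s21 s18-x->s22 s18-y->s8 s19-x->s16 s19-y->s17 s20-x->s18 s20-y->s19 s21-x->s20 s21-y->s21 s22-x->s22 s22-y->s8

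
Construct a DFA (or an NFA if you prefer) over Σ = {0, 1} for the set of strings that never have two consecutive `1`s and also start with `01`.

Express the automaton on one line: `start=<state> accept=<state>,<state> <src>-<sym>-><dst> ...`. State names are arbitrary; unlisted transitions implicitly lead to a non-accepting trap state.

Handle the two conditions separately and then intersect. One (3 states) tracks partial matches of the forbidden pattern `11`; the other (4 states) tracks whether the input so far still matches the prefix `01`. Each combined state is a pair, one component from each; accept when both components accept.
An 8-state machine:
        0   1  
>  q0   q1  q2 
   q1   q3  q4 
   q2   q3  q5 
   q3   q3  q2 
 * q4   q6  q7 
   q5   q5  q5 
 * q6   q6  q4 
   q7   q7  q7 
(> = start, * = accepting)

start=q0 accept=q4,q6 q0-0->q1 q0-1->q2 q1-0->q3 q1-1->q4 q2-0->q3 q2-1->q5 q3-0->q3 q3-1->q2 q4-0->q6 q4-1->q7 q5-0->q5 q5-1->q5 q6-0->q6 q6-1->q4 q7-0->q7 q7-1->q7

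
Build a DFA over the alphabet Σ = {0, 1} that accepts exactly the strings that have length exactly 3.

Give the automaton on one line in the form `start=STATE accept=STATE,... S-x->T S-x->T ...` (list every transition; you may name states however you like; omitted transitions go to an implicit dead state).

Count input length up to 4: every symbol moves from s0 toward s4, which means 'more than 3' and absorbs. Accept from {s3}.
        0   1  
>  s0   s1  s1 
   s1   s2  s2 
   s2   s3  s3 
 * s3   s4  s4 
   s4   s4  s4 
(> = start, * = accepting)

start=s0 accept=s3 s0-0->s1 s0-1->s1 s1-0->s2 s1-1->s2 s2-0->s3 s2-1->s3 s3-0->s4 s3-1->s4 s4-0->s4 s4-1->s4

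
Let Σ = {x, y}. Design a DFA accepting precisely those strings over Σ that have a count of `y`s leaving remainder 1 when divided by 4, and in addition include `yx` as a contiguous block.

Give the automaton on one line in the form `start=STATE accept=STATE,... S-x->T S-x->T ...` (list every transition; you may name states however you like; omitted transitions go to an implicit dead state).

Build one automaton per condition and run them in lockstep. The first has 4 states tracking the count of `y`s modulo 4; the second has 3 states tracking whether and how much of `yx` has been seen. A product state is a pair (one from each), accepting exactly when both do.
With 9 states:
        x   y  
>  s0   s0  s1 
   s1   s2  s3 
 * s2   s2  s4 
   s3   s4  s5 
   s4   s4  s6 
   s5   s6  s7 
   s6   s6  s8 
   s7   s8  s1 
   s8   s8  s2 
(> = start, * = accepting)

start=s0 accept=s2 s0-x->s0 s0-y->s1 s1-x->s2 s1-y->s3 s2-x->s2 s2-y->s4 s3-x->s4 s3-y->s5 s4-x->s4 s4-y->s6 s5-x->s6 s5-y->s7 s6-x->s6 s6-y->s8 s7-x->s8 s7-y->s1 s8-x->s8 s8-y->s2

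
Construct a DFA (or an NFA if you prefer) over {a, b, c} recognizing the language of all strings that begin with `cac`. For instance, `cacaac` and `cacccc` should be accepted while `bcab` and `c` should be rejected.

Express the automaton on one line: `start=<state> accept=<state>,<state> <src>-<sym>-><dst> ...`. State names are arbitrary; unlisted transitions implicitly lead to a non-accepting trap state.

Check the first 3 symbols one by one: q0 through q2 record how many have matched `cac` so far; any wrong symbol goes to the dead state q4. After all 3 match we enter the accepting sink q3.
5 states suffice.
        a   b   c  
>  q0   q4  q4  q1 
   q1   q2  q4  q4 
   q2   q4  q4  q3 
 * q3   q3  q3  q3 
   q4   q4  q4  q4 
(> = start, * = accepting)

start=q0 accept=q3 q0-a->q4 q0-b->q4 q0-c->q1 q1-a->q2 q1-b->q4 q1-c->q4 q2-a->q4 q2-b->q4 q2-c->q3 q3-a->q3 q3-b->q3 q3-c->q3 q4-a->q4 q4-b->q4 q4-c->q4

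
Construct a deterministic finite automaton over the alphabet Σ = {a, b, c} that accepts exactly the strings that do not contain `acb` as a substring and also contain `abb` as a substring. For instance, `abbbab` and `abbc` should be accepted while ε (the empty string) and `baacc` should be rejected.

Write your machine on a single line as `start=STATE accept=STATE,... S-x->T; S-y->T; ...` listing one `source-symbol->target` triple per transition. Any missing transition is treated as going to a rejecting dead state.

start=q0; accept=q4,q6,q8; q0-a->q1; q0-b->q0; q0-c->q0; q1-a->q1; q1-b->q2; q1-c->q3; q2-a->q1; q2-b->q4; q2-c->q0; q3-a->q1; q3-b->q5; q3-c->q0; q4-a->q6; q4-b->q4; q4-c->q4; q5-a->q7; q5-b->q5; q5-c->q5; q6-a->q6; q6-b->q4; q6-c->q8; q7-a->q7; q7-b->q9; q7-c->q5; q8-a->q6; q8-b->q10; q8-c->q4; q9-a->q7; q9-b->q10; q9-c->q5; q10-a->q10; q10-b->q10; q10-c->q10

Handle the two conditions separately and then intersect. The first has 4 states tracking partial matches of the forbidden pattern `acb`; the second has 4 states tracking whether and how much of `abb` has been seen. A product state is a pair (one from each), accepting exactly when both do.
11 states suffice.
          a    b    c  
>  q0     q1   q0   q0 
   q1     q1   q2   q3 
   q2     q1   q4   q0 
   q3     q1   q5   q0 
 * q4     q6   q4   q4 
   q5     q7   q5   q5 
 * q6     q6   q4   q8 
   q7     q7   q9   q5 
 * q8     q6  q10   q4 
   q9     q7  q10   q5 
   q10   q10  q10  q10 
(> = start, * = accepting)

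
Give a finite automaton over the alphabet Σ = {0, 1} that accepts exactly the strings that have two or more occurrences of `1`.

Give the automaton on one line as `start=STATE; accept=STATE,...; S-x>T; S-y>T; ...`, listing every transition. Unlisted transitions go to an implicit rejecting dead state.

Count `1`s, saturating at 3: states A through C mean 0 through 2 `1`s seen; D means more than 2. Each `1` increments (capped at D); other symbols loop. Accept from {C, D}.
4 states suffice.
       0  1 
>  A   A  B 
   B   B  C 
 * C   C  D 
 * D   D  D 
(> = start, * = accepting)

start=A; accept=C,D; A-0>A; A-1>B; B-0>B; B-1>C; C-0>C; C-1>D; D-0>D; D-1>D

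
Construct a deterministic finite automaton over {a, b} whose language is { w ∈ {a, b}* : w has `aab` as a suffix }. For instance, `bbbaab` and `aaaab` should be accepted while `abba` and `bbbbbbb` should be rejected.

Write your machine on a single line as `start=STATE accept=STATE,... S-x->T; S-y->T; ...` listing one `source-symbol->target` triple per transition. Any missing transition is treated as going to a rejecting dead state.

start=q0; accept=q3; q0-a->q1; q0-b->q0; q1-a->q2; q1-b->q0; q2-a->q2; q2-b->q3; q3-a->q1; q3-b->q0

Remember how much of `aab` the current input suffix matches. State q0 means no match yet; q1 means the last symbol is `a`; q2 means the last 2 symbols are `aa`; q3 means the last 3 symbols are `aab`. Only q3 accepts. On a mismatch, fall back to the longest proper suffix that is still a prefix of `aab`.
A 4-state machine:
        a   b  
>  q0   q1  q0 
   q1   q2  q0 
   q2   q2  q3 
 * q3   q1  q0 
(> = start, * = accepting)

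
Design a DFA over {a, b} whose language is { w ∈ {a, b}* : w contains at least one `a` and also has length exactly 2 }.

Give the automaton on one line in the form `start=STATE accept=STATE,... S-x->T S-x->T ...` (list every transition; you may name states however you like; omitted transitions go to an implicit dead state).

start=s0 accept=s3 s0-a->s1 s0-b->s2 s1-a->s3 s1-b->s3 s2-a->s3 s2-b->s4 s3-a->s4 s3-b->s4 s4-a->s4 s4-b->s4

Build one automaton per condition and run them in lockstep. The first has 3 states tracking the count of `a`s, saturating at 2; the second has 4 states tracking the input length, saturating at 3. A product state is a pair (one from each), accepting exactly when both do. Equivalent product states are then merged.
        a   b  
>  s0   s1  s2 
   s1   s3  s3 
   s2   s3  s4 
 * s3   s4  s4 
   s4   s4  s4 
(> = start, * = accepting)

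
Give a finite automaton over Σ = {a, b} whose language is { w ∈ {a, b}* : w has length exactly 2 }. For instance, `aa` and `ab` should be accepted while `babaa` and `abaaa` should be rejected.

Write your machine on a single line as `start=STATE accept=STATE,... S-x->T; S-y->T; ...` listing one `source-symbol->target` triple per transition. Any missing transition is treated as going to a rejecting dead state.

We only need to distinguish lengths 0, 1, …, 2, and '>2'. Chain s0 → s1 → s2 → s3 on every symbol, with s3 looping. Accepting states: {s2}.
4 states suffice.
        a   b  
>  s0   s1  s1 
   s1   s2  s2 
 * s2   s3  s3 
   s3   s3  s3 
(> = start, * = accepting)

start=s0; accept=s2; s0-a->s1; s0-b->s1; s1-a->s2; s1-b->s2; s2-a->s3; s2-b->s3; s3-a->s3; s3-b->s3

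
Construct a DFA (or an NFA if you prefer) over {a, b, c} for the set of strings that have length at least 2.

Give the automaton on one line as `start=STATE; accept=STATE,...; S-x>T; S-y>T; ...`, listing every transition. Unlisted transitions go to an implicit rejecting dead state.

Count input length up to 3: every symbol moves from s0 toward s3, which means 'more than 2' and absorbs. Accept from {s2, s3}.
A 4-state machine:
        a   b   c  
>  s0   s1  s1  s1 
   s1   s2  s2  s2 
 * s2   s3  s3  s3 
 * s3   s3  s3  s3 
(> = start, * = accepting)

start=s0; accept=s2,s3; s0-a>s1; s0-b>s1; s0-c>s1; s1-a>s2; s1-b>s2; s1-c>s2; s2-a>s3; s2-b>s3; s2-c>s3; s3-a>s3; s3-b>s3; s3-c>s3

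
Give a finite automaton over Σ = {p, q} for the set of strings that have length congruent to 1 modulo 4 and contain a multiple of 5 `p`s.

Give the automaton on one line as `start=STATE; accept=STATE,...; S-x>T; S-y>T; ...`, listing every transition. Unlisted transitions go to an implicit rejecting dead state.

start=S0; accept=S2; S0-p>S1; S0-q>S2; S1-p>S3; S1-q>S4; S2-p>S4; S2-q>S5; S3-p>S6; S3-q>S7; S4-p>S7; S4-q>S8; S5-p>S8; S5-q>S9; S6-p>S10; S6-q>S11; S7-p>S11; S7-q>S12; S8-p>S12; S8-q>S13; S9-p>S13; S9-q>S0; S10-p>S2; S10-q>S14; S11-p>S14; S11-q>S15; S12-p>S15; S12-q>S16; S13-p>S16; S13-q>S1; S14-p>S5; S14-q>S17; S15-p>S17; S15-q>S18; S16-p>S18; S16-q>S3; S17-p>S9; S17-q>S19; S18-p>S19; S18-q>S6; S19-p>S0; S19-q>S10

Run two small machines in parallel and take their product. One (4 states) tracks the input length modulo 4; the other (5 states) tracks the count of `p`s modulo 5. Each combined state is a pair, one component from each; accept when both components accept.
20 states suffice.
          p    q  
>  S0     S1   S2 
   S1     S3   S4 
 * S2     S4   S5 
   S3     S6   S7 
   S4     S7   S8 
   S5     S8   S9 
   S6    S10  S11 
   S7    S11  S12 
   S8    S12  S13 
   S9    S13   S0 
   S10    S2  S14 
   S11   S14  S15 
   S12   S15  S16 
   S13   S16   S1 
   S14    S5  S17 
   S15   S17  S18 
   S16   S18   S3 
   S17    S9  S19 
   S18   S19   S6 
   S19    S0  S10 
(> = start, * = accepting)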